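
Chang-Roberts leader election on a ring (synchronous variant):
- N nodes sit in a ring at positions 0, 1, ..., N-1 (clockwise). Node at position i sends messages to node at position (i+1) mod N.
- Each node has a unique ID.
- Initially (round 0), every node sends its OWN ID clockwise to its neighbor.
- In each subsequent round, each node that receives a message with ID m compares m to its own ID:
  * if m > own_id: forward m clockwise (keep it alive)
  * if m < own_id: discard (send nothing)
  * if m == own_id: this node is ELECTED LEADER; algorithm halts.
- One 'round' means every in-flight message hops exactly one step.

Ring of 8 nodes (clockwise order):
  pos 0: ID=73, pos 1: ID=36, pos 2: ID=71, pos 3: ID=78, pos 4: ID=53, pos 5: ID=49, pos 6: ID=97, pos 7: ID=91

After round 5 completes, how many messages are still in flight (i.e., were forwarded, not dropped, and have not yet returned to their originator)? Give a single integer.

Round 1: pos1(id36) recv 73: fwd; pos2(id71) recv 36: drop; pos3(id78) recv 71: drop; pos4(id53) recv 78: fwd; pos5(id49) recv 53: fwd; pos6(id97) recv 49: drop; pos7(id91) recv 97: fwd; pos0(id73) recv 91: fwd
Round 2: pos2(id71) recv 73: fwd; pos5(id49) recv 78: fwd; pos6(id97) recv 53: drop; pos0(id73) recv 97: fwd; pos1(id36) recv 91: fwd
Round 3: pos3(id78) recv 73: drop; pos6(id97) recv 78: drop; pos1(id36) recv 97: fwd; pos2(id71) recv 91: fwd
Round 4: pos2(id71) recv 97: fwd; pos3(id78) recv 91: fwd
Round 5: pos3(id78) recv 97: fwd; pos4(id53) recv 91: fwd
After round 5: 2 messages still in flight

Answer: 2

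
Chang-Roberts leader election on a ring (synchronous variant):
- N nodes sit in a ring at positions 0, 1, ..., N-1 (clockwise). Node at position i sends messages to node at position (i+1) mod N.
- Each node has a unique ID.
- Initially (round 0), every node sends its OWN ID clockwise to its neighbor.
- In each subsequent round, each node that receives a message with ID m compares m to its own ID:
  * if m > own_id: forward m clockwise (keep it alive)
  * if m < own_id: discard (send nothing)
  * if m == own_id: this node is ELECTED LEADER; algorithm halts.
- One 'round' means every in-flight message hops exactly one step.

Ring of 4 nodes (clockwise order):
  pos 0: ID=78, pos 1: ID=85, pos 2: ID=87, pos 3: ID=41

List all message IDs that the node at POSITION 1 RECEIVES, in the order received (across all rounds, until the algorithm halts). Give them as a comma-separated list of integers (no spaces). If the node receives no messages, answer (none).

Answer: 78,87

Derivation:
Round 1: pos1(id85) recv 78: drop; pos2(id87) recv 85: drop; pos3(id41) recv 87: fwd; pos0(id78) recv 41: drop
Round 2: pos0(id78) recv 87: fwd
Round 3: pos1(id85) recv 87: fwd
Round 4: pos2(id87) recv 87: ELECTED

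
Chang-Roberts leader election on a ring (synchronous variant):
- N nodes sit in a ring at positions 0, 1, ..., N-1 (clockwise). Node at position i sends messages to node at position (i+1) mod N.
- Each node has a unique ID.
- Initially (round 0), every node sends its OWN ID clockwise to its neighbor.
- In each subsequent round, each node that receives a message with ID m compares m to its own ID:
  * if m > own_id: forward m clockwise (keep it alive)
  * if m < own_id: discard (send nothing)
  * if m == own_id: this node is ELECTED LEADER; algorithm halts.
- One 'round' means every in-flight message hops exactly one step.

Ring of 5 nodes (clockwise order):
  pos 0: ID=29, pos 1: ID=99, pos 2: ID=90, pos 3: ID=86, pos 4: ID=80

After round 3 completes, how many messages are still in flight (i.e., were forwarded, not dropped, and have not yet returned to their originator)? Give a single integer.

Answer: 2

Derivation:
Round 1: pos1(id99) recv 29: drop; pos2(id90) recv 99: fwd; pos3(id86) recv 90: fwd; pos4(id80) recv 86: fwd; pos0(id29) recv 80: fwd
Round 2: pos3(id86) recv 99: fwd; pos4(id80) recv 90: fwd; pos0(id29) recv 86: fwd; pos1(id99) recv 80: drop
Round 3: pos4(id80) recv 99: fwd; pos0(id29) recv 90: fwd; pos1(id99) recv 86: drop
After round 3: 2 messages still in flight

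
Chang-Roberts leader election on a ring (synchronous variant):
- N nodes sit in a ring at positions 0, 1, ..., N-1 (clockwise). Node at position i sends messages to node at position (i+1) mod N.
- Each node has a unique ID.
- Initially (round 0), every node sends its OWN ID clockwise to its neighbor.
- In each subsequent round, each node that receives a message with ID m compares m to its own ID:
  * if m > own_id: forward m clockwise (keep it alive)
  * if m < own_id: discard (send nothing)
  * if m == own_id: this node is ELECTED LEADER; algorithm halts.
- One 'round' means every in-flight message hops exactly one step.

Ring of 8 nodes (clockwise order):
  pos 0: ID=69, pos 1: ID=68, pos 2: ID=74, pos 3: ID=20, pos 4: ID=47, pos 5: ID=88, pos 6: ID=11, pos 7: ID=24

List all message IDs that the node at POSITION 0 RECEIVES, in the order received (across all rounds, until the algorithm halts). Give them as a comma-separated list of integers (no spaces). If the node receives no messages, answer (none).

Answer: 24,88

Derivation:
Round 1: pos1(id68) recv 69: fwd; pos2(id74) recv 68: drop; pos3(id20) recv 74: fwd; pos4(id47) recv 20: drop; pos5(id88) recv 47: drop; pos6(id11) recv 88: fwd; pos7(id24) recv 11: drop; pos0(id69) recv 24: drop
Round 2: pos2(id74) recv 69: drop; pos4(id47) recv 74: fwd; pos7(id24) recv 88: fwd
Round 3: pos5(id88) recv 74: drop; pos0(id69) recv 88: fwd
Round 4: pos1(id68) recv 88: fwd
Round 5: pos2(id74) recv 88: fwd
Round 6: pos3(id20) recv 88: fwd
Round 7: pos4(id47) recv 88: fwd
Round 8: pos5(id88) recv 88: ELECTED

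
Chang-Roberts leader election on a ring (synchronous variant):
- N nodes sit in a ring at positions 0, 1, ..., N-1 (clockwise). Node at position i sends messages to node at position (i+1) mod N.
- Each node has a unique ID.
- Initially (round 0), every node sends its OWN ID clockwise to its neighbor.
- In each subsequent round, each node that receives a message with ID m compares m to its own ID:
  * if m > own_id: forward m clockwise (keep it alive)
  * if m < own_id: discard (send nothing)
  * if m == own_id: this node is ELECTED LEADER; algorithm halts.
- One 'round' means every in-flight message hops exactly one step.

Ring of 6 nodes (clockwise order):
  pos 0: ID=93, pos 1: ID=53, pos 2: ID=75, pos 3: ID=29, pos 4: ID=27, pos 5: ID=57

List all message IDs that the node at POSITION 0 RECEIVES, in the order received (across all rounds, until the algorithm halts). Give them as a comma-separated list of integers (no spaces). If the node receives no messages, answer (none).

Round 1: pos1(id53) recv 93: fwd; pos2(id75) recv 53: drop; pos3(id29) recv 75: fwd; pos4(id27) recv 29: fwd; pos5(id57) recv 27: drop; pos0(id93) recv 57: drop
Round 2: pos2(id75) recv 93: fwd; pos4(id27) recv 75: fwd; pos5(id57) recv 29: drop
Round 3: pos3(id29) recv 93: fwd; pos5(id57) recv 75: fwd
Round 4: pos4(id27) recv 93: fwd; pos0(id93) recv 75: drop
Round 5: pos5(id57) recv 93: fwd
Round 6: pos0(id93) recv 93: ELECTED

Answer: 57,75,93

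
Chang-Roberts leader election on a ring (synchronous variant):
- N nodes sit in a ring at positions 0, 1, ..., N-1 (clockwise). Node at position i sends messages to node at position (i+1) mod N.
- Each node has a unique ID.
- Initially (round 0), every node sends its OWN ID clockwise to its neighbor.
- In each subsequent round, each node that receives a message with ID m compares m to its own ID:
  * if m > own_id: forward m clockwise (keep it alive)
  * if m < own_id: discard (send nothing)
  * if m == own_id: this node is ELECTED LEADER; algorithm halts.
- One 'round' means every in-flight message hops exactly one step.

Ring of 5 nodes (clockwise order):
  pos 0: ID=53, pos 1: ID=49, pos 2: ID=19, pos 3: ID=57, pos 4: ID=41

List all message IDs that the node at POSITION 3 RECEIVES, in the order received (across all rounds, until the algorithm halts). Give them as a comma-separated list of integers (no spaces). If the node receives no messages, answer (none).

Round 1: pos1(id49) recv 53: fwd; pos2(id19) recv 49: fwd; pos3(id57) recv 19: drop; pos4(id41) recv 57: fwd; pos0(id53) recv 41: drop
Round 2: pos2(id19) recv 53: fwd; pos3(id57) recv 49: drop; pos0(id53) recv 57: fwd
Round 3: pos3(id57) recv 53: drop; pos1(id49) recv 57: fwd
Round 4: pos2(id19) recv 57: fwd
Round 5: pos3(id57) recv 57: ELECTED

Answer: 19,49,53,57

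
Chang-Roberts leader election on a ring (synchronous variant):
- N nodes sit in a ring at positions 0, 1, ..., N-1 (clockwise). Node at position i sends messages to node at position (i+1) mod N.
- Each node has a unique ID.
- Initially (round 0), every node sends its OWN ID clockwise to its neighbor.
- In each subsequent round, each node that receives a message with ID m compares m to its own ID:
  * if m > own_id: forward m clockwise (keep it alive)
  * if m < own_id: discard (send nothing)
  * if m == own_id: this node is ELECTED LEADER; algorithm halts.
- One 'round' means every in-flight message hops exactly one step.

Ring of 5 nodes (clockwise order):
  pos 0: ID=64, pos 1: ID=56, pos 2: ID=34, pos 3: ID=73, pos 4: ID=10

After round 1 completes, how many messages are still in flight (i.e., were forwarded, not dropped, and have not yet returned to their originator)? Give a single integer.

Round 1: pos1(id56) recv 64: fwd; pos2(id34) recv 56: fwd; pos3(id73) recv 34: drop; pos4(id10) recv 73: fwd; pos0(id64) recv 10: drop
After round 1: 3 messages still in flight

Answer: 3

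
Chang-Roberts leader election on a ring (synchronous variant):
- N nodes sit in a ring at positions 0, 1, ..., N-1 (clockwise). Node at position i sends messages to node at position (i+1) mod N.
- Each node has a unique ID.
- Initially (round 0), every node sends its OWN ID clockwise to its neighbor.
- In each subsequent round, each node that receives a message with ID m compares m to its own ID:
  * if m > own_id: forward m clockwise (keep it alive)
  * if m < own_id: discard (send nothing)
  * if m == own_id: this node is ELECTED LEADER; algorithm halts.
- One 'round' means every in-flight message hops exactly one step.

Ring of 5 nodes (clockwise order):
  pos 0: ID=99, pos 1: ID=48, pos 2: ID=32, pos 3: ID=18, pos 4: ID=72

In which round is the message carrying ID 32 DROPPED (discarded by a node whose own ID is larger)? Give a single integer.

Answer: 2

Derivation:
Round 1: pos1(id48) recv 99: fwd; pos2(id32) recv 48: fwd; pos3(id18) recv 32: fwd; pos4(id72) recv 18: drop; pos0(id99) recv 72: drop
Round 2: pos2(id32) recv 99: fwd; pos3(id18) recv 48: fwd; pos4(id72) recv 32: drop
Round 3: pos3(id18) recv 99: fwd; pos4(id72) recv 48: drop
Round 4: pos4(id72) recv 99: fwd
Round 5: pos0(id99) recv 99: ELECTED
Message ID 32 originates at pos 2; dropped at pos 4 in round 2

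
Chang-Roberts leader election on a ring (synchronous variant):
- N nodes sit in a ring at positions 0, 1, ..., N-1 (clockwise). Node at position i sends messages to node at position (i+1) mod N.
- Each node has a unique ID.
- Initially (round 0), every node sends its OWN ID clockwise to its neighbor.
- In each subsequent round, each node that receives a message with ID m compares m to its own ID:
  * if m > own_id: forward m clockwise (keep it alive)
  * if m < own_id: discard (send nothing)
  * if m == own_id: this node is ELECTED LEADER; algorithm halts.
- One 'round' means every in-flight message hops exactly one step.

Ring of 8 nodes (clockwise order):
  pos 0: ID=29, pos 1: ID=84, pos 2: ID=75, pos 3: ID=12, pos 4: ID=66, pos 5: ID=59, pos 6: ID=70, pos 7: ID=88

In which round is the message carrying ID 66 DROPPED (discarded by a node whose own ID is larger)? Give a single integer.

Answer: 2

Derivation:
Round 1: pos1(id84) recv 29: drop; pos2(id75) recv 84: fwd; pos3(id12) recv 75: fwd; pos4(id66) recv 12: drop; pos5(id59) recv 66: fwd; pos6(id70) recv 59: drop; pos7(id88) recv 70: drop; pos0(id29) recv 88: fwd
Round 2: pos3(id12) recv 84: fwd; pos4(id66) recv 75: fwd; pos6(id70) recv 66: drop; pos1(id84) recv 88: fwd
Round 3: pos4(id66) recv 84: fwd; pos5(id59) recv 75: fwd; pos2(id75) recv 88: fwd
Round 4: pos5(id59) recv 84: fwd; pos6(id70) recv 75: fwd; pos3(id12) recv 88: fwd
Round 5: pos6(id70) recv 84: fwd; pos7(id88) recv 75: drop; pos4(id66) recv 88: fwd
Round 6: pos7(id88) recv 84: drop; pos5(id59) recv 88: fwd
Round 7: pos6(id70) recv 88: fwd
Round 8: pos7(id88) recv 88: ELECTED
Message ID 66 originates at pos 4; dropped at pos 6 in round 2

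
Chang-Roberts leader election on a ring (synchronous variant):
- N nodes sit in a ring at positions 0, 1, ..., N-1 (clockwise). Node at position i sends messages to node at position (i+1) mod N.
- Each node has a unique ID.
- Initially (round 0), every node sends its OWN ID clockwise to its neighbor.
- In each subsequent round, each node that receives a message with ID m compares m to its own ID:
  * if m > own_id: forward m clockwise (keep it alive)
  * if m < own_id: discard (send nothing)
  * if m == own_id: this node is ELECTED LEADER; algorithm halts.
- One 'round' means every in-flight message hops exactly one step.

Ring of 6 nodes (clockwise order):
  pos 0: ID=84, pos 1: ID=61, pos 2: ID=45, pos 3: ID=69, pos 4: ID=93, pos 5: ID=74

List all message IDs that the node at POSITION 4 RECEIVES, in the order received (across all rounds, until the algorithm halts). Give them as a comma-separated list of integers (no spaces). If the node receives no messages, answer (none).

Answer: 69,84,93

Derivation:
Round 1: pos1(id61) recv 84: fwd; pos2(id45) recv 61: fwd; pos3(id69) recv 45: drop; pos4(id93) recv 69: drop; pos5(id74) recv 93: fwd; pos0(id84) recv 74: drop
Round 2: pos2(id45) recv 84: fwd; pos3(id69) recv 61: drop; pos0(id84) recv 93: fwd
Round 3: pos3(id69) recv 84: fwd; pos1(id61) recv 93: fwd
Round 4: pos4(id93) recv 84: drop; pos2(id45) recv 93: fwd
Round 5: pos3(id69) recv 93: fwd
Round 6: pos4(id93) recv 93: ELECTED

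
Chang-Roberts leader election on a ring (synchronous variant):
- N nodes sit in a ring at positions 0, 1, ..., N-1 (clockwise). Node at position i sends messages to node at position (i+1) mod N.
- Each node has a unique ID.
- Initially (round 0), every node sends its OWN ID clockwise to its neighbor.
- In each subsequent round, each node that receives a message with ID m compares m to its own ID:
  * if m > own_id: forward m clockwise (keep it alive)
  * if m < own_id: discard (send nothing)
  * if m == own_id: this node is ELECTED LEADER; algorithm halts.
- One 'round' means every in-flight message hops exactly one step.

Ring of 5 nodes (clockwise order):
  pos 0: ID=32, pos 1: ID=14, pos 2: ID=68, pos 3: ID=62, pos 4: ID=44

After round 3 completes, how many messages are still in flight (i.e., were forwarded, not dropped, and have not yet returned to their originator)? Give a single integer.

Round 1: pos1(id14) recv 32: fwd; pos2(id68) recv 14: drop; pos3(id62) recv 68: fwd; pos4(id44) recv 62: fwd; pos0(id32) recv 44: fwd
Round 2: pos2(id68) recv 32: drop; pos4(id44) recv 68: fwd; pos0(id32) recv 62: fwd; pos1(id14) recv 44: fwd
Round 3: pos0(id32) recv 68: fwd; pos1(id14) recv 62: fwd; pos2(id68) recv 44: drop
After round 3: 2 messages still in flight

Answer: 2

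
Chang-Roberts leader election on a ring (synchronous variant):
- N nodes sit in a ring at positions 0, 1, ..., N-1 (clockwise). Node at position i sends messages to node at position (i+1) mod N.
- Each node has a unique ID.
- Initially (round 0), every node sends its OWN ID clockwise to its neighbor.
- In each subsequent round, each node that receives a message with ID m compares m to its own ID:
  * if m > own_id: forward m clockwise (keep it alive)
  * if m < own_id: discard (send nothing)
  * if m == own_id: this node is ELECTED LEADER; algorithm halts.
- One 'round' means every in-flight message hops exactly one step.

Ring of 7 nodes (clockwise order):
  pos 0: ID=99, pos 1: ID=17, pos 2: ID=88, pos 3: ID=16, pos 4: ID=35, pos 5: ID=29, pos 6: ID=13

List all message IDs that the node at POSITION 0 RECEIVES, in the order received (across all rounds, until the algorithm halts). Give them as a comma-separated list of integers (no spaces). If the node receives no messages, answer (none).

Answer: 13,29,35,88,99

Derivation:
Round 1: pos1(id17) recv 99: fwd; pos2(id88) recv 17: drop; pos3(id16) recv 88: fwd; pos4(id35) recv 16: drop; pos5(id29) recv 35: fwd; pos6(id13) recv 29: fwd; pos0(id99) recv 13: drop
Round 2: pos2(id88) recv 99: fwd; pos4(id35) recv 88: fwd; pos6(id13) recv 35: fwd; pos0(id99) recv 29: drop
Round 3: pos3(id16) recv 99: fwd; pos5(id29) recv 88: fwd; pos0(id99) recv 35: drop
Round 4: pos4(id35) recv 99: fwd; pos6(id13) recv 88: fwd
Round 5: pos5(id29) recv 99: fwd; pos0(id99) recv 88: drop
Round 6: pos6(id13) recv 99: fwd
Round 7: pos0(id99) recv 99: ELECTED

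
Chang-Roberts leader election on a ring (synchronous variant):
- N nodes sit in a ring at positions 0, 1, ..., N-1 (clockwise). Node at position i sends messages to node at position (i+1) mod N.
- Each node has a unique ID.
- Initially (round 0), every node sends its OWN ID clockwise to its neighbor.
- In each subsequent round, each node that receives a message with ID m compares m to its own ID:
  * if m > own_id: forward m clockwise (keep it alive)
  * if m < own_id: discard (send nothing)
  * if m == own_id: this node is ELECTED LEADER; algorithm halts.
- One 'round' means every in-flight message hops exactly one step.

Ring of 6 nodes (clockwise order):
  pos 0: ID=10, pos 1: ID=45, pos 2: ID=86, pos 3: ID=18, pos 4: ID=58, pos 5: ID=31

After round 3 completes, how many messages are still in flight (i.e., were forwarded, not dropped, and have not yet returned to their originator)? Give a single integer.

Answer: 2

Derivation:
Round 1: pos1(id45) recv 10: drop; pos2(id86) recv 45: drop; pos3(id18) recv 86: fwd; pos4(id58) recv 18: drop; pos5(id31) recv 58: fwd; pos0(id10) recv 31: fwd
Round 2: pos4(id58) recv 86: fwd; pos0(id10) recv 58: fwd; pos1(id45) recv 31: drop
Round 3: pos5(id31) recv 86: fwd; pos1(id45) recv 58: fwd
After round 3: 2 messages still in flight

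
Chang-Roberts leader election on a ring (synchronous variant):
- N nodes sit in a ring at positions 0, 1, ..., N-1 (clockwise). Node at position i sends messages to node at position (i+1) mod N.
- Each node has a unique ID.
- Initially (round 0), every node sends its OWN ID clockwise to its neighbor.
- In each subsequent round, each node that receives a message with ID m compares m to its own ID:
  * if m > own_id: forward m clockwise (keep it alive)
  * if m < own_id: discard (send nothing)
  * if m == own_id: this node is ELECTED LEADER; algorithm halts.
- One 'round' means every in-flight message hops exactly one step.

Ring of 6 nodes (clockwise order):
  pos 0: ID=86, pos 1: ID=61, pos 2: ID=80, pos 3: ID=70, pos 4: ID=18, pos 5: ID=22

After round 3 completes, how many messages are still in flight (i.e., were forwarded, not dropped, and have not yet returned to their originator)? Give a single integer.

Answer: 2

Derivation:
Round 1: pos1(id61) recv 86: fwd; pos2(id80) recv 61: drop; pos3(id70) recv 80: fwd; pos4(id18) recv 70: fwd; pos5(id22) recv 18: drop; pos0(id86) recv 22: drop
Round 2: pos2(id80) recv 86: fwd; pos4(id18) recv 80: fwd; pos5(id22) recv 70: fwd
Round 3: pos3(id70) recv 86: fwd; pos5(id22) recv 80: fwd; pos0(id86) recv 70: drop
After round 3: 2 messages still in flight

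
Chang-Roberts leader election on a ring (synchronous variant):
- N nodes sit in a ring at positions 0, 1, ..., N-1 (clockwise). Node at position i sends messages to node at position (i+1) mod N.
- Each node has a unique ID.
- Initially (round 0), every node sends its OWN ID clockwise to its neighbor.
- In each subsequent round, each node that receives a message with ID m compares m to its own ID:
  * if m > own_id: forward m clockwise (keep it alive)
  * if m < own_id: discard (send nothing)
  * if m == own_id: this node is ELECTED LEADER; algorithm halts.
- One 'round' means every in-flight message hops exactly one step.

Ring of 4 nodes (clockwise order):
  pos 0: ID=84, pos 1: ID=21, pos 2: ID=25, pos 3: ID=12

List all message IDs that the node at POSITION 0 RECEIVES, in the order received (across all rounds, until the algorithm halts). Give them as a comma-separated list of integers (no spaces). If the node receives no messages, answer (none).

Round 1: pos1(id21) recv 84: fwd; pos2(id25) recv 21: drop; pos3(id12) recv 25: fwd; pos0(id84) recv 12: drop
Round 2: pos2(id25) recv 84: fwd; pos0(id84) recv 25: drop
Round 3: pos3(id12) recv 84: fwd
Round 4: pos0(id84) recv 84: ELECTED

Answer: 12,25,84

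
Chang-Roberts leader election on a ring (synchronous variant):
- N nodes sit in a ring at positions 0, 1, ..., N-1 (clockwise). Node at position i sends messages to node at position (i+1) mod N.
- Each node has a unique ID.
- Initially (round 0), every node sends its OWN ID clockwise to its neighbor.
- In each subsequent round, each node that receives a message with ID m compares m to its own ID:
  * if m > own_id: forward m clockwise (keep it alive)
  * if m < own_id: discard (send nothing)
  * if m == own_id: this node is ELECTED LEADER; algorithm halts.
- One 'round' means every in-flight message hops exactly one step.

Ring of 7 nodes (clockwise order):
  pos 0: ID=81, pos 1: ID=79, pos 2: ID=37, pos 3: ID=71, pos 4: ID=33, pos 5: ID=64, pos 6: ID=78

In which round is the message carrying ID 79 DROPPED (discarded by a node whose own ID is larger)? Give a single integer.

Answer: 6

Derivation:
Round 1: pos1(id79) recv 81: fwd; pos2(id37) recv 79: fwd; pos3(id71) recv 37: drop; pos4(id33) recv 71: fwd; pos5(id64) recv 33: drop; pos6(id78) recv 64: drop; pos0(id81) recv 78: drop
Round 2: pos2(id37) recv 81: fwd; pos3(id71) recv 79: fwd; pos5(id64) recv 71: fwd
Round 3: pos3(id71) recv 81: fwd; pos4(id33) recv 79: fwd; pos6(id78) recv 71: drop
Round 4: pos4(id33) recv 81: fwd; pos5(id64) recv 79: fwd
Round 5: pos5(id64) recv 81: fwd; pos6(id78) recv 79: fwd
Round 6: pos6(id78) recv 81: fwd; pos0(id81) recv 79: drop
Round 7: pos0(id81) recv 81: ELECTED
Message ID 79 originates at pos 1; dropped at pos 0 in round 6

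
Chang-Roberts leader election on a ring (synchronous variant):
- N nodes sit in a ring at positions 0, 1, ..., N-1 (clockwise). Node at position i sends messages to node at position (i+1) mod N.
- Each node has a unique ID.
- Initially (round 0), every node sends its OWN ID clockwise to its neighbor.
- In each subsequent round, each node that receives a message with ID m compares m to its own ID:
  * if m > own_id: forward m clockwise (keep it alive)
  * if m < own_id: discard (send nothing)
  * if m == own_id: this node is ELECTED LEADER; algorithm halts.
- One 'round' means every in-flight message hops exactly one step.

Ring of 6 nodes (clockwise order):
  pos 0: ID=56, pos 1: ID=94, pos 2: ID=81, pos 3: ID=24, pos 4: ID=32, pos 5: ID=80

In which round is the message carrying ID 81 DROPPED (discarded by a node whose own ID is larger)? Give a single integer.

Round 1: pos1(id94) recv 56: drop; pos2(id81) recv 94: fwd; pos3(id24) recv 81: fwd; pos4(id32) recv 24: drop; pos5(id80) recv 32: drop; pos0(id56) recv 80: fwd
Round 2: pos3(id24) recv 94: fwd; pos4(id32) recv 81: fwd; pos1(id94) recv 80: drop
Round 3: pos4(id32) recv 94: fwd; pos5(id80) recv 81: fwd
Round 4: pos5(id80) recv 94: fwd; pos0(id56) recv 81: fwd
Round 5: pos0(id56) recv 94: fwd; pos1(id94) recv 81: drop
Round 6: pos1(id94) recv 94: ELECTED
Message ID 81 originates at pos 2; dropped at pos 1 in round 5

Answer: 5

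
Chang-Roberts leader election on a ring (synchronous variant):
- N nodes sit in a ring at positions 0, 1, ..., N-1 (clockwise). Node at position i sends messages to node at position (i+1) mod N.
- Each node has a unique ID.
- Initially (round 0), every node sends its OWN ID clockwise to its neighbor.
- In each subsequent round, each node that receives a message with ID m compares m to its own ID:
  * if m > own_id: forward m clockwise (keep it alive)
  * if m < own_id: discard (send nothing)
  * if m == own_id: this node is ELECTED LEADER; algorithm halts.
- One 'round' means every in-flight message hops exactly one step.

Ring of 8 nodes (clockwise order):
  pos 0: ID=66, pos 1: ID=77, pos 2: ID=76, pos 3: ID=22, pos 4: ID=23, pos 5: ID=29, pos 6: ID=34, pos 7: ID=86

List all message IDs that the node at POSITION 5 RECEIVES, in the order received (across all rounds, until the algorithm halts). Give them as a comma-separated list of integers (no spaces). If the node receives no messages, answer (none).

Answer: 23,76,77,86

Derivation:
Round 1: pos1(id77) recv 66: drop; pos2(id76) recv 77: fwd; pos3(id22) recv 76: fwd; pos4(id23) recv 22: drop; pos5(id29) recv 23: drop; pos6(id34) recv 29: drop; pos7(id86) recv 34: drop; pos0(id66) recv 86: fwd
Round 2: pos3(id22) recv 77: fwd; pos4(id23) recv 76: fwd; pos1(id77) recv 86: fwd
Round 3: pos4(id23) recv 77: fwd; pos5(id29) recv 76: fwd; pos2(id76) recv 86: fwd
Round 4: pos5(id29) recv 77: fwd; pos6(id34) recv 76: fwd; pos3(id22) recv 86: fwd
Round 5: pos6(id34) recv 77: fwd; pos7(id86) recv 76: drop; pos4(id23) recv 86: fwd
Round 6: pos7(id86) recv 77: drop; pos5(id29) recv 86: fwd
Round 7: pos6(id34) recv 86: fwd
Round 8: pos7(id86) recv 86: ELECTED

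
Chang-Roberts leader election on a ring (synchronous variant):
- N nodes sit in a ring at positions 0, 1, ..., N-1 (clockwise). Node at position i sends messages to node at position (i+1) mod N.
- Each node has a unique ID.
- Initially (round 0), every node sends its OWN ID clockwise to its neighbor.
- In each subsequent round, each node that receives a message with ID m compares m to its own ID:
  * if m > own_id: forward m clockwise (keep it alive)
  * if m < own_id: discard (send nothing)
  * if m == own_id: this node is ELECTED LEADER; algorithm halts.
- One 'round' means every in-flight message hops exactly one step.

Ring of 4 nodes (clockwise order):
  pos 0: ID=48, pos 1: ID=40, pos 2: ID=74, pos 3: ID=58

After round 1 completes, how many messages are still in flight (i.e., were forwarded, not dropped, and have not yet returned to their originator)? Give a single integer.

Round 1: pos1(id40) recv 48: fwd; pos2(id74) recv 40: drop; pos3(id58) recv 74: fwd; pos0(id48) recv 58: fwd
After round 1: 3 messages still in flight

Answer: 3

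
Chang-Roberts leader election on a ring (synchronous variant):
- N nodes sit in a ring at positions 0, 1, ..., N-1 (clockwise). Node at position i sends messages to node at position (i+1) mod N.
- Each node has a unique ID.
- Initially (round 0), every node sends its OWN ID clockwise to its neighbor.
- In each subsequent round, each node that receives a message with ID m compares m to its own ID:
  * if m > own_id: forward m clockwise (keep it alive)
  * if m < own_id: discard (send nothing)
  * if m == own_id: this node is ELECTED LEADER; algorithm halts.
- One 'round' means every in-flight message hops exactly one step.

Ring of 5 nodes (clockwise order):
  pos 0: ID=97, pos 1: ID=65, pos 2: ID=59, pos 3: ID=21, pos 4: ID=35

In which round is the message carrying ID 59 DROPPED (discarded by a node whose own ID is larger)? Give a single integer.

Round 1: pos1(id65) recv 97: fwd; pos2(id59) recv 65: fwd; pos3(id21) recv 59: fwd; pos4(id35) recv 21: drop; pos0(id97) recv 35: drop
Round 2: pos2(id59) recv 97: fwd; pos3(id21) recv 65: fwd; pos4(id35) recv 59: fwd
Round 3: pos3(id21) recv 97: fwd; pos4(id35) recv 65: fwd; pos0(id97) recv 59: drop
Round 4: pos4(id35) recv 97: fwd; pos0(id97) recv 65: drop
Round 5: pos0(id97) recv 97: ELECTED
Message ID 59 originates at pos 2; dropped at pos 0 in round 3

Answer: 3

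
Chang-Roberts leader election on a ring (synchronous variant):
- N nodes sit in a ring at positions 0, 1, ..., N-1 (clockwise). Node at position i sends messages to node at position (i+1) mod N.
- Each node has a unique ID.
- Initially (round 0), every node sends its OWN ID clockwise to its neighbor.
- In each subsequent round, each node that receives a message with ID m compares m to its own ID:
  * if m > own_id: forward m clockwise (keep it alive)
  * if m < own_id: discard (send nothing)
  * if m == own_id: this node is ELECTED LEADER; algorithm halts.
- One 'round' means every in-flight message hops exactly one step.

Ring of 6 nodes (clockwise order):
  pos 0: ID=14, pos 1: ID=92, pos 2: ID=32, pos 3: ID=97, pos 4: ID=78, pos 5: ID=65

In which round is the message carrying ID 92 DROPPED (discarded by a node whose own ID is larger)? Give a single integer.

Round 1: pos1(id92) recv 14: drop; pos2(id32) recv 92: fwd; pos3(id97) recv 32: drop; pos4(id78) recv 97: fwd; pos5(id65) recv 78: fwd; pos0(id14) recv 65: fwd
Round 2: pos3(id97) recv 92: drop; pos5(id65) recv 97: fwd; pos0(id14) recv 78: fwd; pos1(id92) recv 65: drop
Round 3: pos0(id14) recv 97: fwd; pos1(id92) recv 78: drop
Round 4: pos1(id92) recv 97: fwd
Round 5: pos2(id32) recv 97: fwd
Round 6: pos3(id97) recv 97: ELECTED
Message ID 92 originates at pos 1; dropped at pos 3 in round 2

Answer: 2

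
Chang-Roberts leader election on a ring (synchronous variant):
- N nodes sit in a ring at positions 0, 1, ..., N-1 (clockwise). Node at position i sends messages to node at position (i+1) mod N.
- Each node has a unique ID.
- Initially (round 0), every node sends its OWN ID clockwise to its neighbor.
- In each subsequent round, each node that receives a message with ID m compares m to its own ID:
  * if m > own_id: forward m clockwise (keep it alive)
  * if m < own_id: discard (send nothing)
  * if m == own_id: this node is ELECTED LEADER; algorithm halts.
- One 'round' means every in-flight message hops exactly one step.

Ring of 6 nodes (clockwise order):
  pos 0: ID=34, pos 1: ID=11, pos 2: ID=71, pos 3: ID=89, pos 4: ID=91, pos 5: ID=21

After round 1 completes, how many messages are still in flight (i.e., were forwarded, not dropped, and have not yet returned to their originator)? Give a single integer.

Round 1: pos1(id11) recv 34: fwd; pos2(id71) recv 11: drop; pos3(id89) recv 71: drop; pos4(id91) recv 89: drop; pos5(id21) recv 91: fwd; pos0(id34) recv 21: drop
After round 1: 2 messages still in flight

Answer: 2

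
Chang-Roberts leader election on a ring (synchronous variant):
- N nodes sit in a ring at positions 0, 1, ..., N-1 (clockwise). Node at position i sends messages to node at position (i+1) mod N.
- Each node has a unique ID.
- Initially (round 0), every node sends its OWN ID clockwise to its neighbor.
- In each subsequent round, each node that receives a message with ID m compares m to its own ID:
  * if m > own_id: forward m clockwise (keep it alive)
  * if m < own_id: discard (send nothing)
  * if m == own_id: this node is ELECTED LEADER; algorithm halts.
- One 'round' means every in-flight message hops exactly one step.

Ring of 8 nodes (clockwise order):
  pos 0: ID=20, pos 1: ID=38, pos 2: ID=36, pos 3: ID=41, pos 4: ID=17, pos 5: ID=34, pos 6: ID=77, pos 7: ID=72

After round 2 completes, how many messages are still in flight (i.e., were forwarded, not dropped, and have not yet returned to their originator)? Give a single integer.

Answer: 3

Derivation:
Round 1: pos1(id38) recv 20: drop; pos2(id36) recv 38: fwd; pos3(id41) recv 36: drop; pos4(id17) recv 41: fwd; pos5(id34) recv 17: drop; pos6(id77) recv 34: drop; pos7(id72) recv 77: fwd; pos0(id20) recv 72: fwd
Round 2: pos3(id41) recv 38: drop; pos5(id34) recv 41: fwd; pos0(id20) recv 77: fwd; pos1(id38) recv 72: fwd
After round 2: 3 messages still in flight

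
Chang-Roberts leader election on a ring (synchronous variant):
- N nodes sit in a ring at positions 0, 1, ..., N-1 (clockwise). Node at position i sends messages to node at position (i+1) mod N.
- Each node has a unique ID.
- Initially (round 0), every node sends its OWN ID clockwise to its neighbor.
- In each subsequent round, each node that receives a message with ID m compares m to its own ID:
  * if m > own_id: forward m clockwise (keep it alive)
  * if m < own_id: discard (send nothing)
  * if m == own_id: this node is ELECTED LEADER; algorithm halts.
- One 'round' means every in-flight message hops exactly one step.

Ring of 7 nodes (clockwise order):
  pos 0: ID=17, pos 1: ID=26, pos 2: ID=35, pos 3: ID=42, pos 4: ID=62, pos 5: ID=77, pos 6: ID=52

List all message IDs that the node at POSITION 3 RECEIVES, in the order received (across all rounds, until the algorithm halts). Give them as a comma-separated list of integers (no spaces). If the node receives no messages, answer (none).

Answer: 35,52,77

Derivation:
Round 1: pos1(id26) recv 17: drop; pos2(id35) recv 26: drop; pos3(id42) recv 35: drop; pos4(id62) recv 42: drop; pos5(id77) recv 62: drop; pos6(id52) recv 77: fwd; pos0(id17) recv 52: fwd
Round 2: pos0(id17) recv 77: fwd; pos1(id26) recv 52: fwd
Round 3: pos1(id26) recv 77: fwd; pos2(id35) recv 52: fwd
Round 4: pos2(id35) recv 77: fwd; pos3(id42) recv 52: fwd
Round 5: pos3(id42) recv 77: fwd; pos4(id62) recv 52: drop
Round 6: pos4(id62) recv 77: fwd
Round 7: pos5(id77) recv 77: ELECTED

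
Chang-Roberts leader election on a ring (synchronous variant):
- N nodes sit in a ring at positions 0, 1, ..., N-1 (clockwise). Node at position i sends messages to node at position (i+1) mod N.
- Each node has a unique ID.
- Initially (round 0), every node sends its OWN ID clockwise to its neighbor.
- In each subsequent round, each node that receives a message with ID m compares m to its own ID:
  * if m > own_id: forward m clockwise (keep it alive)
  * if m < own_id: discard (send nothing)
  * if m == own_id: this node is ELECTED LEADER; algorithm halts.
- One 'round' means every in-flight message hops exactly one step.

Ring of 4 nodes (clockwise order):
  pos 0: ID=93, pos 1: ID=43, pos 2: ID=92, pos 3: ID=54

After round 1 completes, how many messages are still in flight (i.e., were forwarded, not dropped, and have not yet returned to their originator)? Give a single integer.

Round 1: pos1(id43) recv 93: fwd; pos2(id92) recv 43: drop; pos3(id54) recv 92: fwd; pos0(id93) recv 54: drop
After round 1: 2 messages still in flight

Answer: 2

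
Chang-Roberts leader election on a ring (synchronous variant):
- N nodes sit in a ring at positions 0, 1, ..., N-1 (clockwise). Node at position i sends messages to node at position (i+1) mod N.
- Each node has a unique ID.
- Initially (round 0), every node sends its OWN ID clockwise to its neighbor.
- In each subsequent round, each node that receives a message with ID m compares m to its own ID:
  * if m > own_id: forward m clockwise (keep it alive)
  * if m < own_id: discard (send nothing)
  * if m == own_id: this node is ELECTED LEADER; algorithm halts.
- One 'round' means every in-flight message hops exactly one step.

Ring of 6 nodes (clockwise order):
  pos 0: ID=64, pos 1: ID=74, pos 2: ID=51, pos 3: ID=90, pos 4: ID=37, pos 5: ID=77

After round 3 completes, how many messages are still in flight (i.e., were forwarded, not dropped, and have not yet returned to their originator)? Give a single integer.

Answer: 2

Derivation:
Round 1: pos1(id74) recv 64: drop; pos2(id51) recv 74: fwd; pos3(id90) recv 51: drop; pos4(id37) recv 90: fwd; pos5(id77) recv 37: drop; pos0(id64) recv 77: fwd
Round 2: pos3(id90) recv 74: drop; pos5(id77) recv 90: fwd; pos1(id74) recv 77: fwd
Round 3: pos0(id64) recv 90: fwd; pos2(id51) recv 77: fwd
After round 3: 2 messages still in flight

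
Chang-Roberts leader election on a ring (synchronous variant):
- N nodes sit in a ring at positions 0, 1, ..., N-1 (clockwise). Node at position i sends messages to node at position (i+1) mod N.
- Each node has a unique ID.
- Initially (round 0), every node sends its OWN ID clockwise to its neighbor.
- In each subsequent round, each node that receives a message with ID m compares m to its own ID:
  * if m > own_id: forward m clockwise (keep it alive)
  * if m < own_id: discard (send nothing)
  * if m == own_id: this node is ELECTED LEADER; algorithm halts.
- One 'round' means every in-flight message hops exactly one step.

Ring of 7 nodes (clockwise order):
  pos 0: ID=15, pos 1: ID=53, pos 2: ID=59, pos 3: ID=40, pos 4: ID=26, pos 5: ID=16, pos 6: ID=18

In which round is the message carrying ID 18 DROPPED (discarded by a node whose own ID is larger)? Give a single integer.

Answer: 2

Derivation:
Round 1: pos1(id53) recv 15: drop; pos2(id59) recv 53: drop; pos3(id40) recv 59: fwd; pos4(id26) recv 40: fwd; pos5(id16) recv 26: fwd; pos6(id18) recv 16: drop; pos0(id15) recv 18: fwd
Round 2: pos4(id26) recv 59: fwd; pos5(id16) recv 40: fwd; pos6(id18) recv 26: fwd; pos1(id53) recv 18: drop
Round 3: pos5(id16) recv 59: fwd; pos6(id18) recv 40: fwd; pos0(id15) recv 26: fwd
Round 4: pos6(id18) recv 59: fwd; pos0(id15) recv 40: fwd; pos1(id53) recv 26: drop
Round 5: pos0(id15) recv 59: fwd; pos1(id53) recv 40: drop
Round 6: pos1(id53) recv 59: fwd
Round 7: pos2(id59) recv 59: ELECTED
Message ID 18 originates at pos 6; dropped at pos 1 in round 2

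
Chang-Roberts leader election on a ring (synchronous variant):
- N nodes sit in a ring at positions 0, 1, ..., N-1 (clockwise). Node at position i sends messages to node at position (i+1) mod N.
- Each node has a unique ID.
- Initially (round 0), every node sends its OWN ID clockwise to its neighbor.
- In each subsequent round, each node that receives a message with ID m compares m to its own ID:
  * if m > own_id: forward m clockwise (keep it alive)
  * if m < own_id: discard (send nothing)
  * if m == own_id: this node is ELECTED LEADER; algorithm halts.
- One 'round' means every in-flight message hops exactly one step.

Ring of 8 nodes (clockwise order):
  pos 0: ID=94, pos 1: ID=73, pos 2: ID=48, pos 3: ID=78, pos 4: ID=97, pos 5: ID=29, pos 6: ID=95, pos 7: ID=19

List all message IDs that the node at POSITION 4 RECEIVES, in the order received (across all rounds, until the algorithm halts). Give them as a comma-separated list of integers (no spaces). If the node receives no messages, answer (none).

Round 1: pos1(id73) recv 94: fwd; pos2(id48) recv 73: fwd; pos3(id78) recv 48: drop; pos4(id97) recv 78: drop; pos5(id29) recv 97: fwd; pos6(id95) recv 29: drop; pos7(id19) recv 95: fwd; pos0(id94) recv 19: drop
Round 2: pos2(id48) recv 94: fwd; pos3(id78) recv 73: drop; pos6(id95) recv 97: fwd; pos0(id94) recv 95: fwd
Round 3: pos3(id78) recv 94: fwd; pos7(id19) recv 97: fwd; pos1(id73) recv 95: fwd
Round 4: pos4(id97) recv 94: drop; pos0(id94) recv 97: fwd; pos2(id48) recv 95: fwd
Round 5: pos1(id73) recv 97: fwd; pos3(id78) recv 95: fwd
Round 6: pos2(id48) recv 97: fwd; pos4(id97) recv 95: drop
Round 7: pos3(id78) recv 97: fwd
Round 8: pos4(id97) recv 97: ELECTED

Answer: 78,94,95,97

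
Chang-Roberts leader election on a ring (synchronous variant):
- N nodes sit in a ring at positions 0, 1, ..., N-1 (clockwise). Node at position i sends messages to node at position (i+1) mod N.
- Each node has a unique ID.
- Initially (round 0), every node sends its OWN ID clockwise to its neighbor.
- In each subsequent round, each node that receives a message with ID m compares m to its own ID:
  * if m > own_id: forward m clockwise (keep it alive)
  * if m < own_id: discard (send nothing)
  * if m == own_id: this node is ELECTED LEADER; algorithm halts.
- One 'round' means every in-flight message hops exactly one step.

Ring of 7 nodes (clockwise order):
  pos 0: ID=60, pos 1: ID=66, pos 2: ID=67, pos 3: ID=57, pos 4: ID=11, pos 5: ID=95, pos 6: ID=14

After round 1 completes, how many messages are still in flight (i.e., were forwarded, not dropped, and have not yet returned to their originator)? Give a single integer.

Round 1: pos1(id66) recv 60: drop; pos2(id67) recv 66: drop; pos3(id57) recv 67: fwd; pos4(id11) recv 57: fwd; pos5(id95) recv 11: drop; pos6(id14) recv 95: fwd; pos0(id60) recv 14: drop
After round 1: 3 messages still in flight

Answer: 3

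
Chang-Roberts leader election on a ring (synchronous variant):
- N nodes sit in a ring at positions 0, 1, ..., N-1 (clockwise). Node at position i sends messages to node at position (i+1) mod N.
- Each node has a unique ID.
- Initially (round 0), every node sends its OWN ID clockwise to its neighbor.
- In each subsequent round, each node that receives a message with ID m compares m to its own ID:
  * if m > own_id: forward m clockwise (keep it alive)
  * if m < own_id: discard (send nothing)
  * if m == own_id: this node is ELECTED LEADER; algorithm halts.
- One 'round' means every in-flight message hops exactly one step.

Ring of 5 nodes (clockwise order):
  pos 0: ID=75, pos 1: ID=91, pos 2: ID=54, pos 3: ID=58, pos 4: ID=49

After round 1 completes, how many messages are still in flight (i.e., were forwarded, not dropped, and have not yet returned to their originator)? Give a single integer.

Answer: 2

Derivation:
Round 1: pos1(id91) recv 75: drop; pos2(id54) recv 91: fwd; pos3(id58) recv 54: drop; pos4(id49) recv 58: fwd; pos0(id75) recv 49: drop
After round 1: 2 messages still in flight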